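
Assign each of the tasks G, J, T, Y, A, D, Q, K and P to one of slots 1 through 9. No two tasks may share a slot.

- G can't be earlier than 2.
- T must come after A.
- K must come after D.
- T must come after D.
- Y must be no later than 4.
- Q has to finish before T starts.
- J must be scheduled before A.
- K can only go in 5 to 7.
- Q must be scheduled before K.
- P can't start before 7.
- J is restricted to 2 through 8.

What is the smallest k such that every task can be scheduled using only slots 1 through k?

9

The precedence chain requires at least 3 distinct slots.
With at most 1 per slot and 9 tasks, at least 9 slots are needed.
P can't be placed before 7, so the schedule must run through at least slot 7.
9 works (last occupied slot: 9): for example A=8; D=3; Q=4; T=9; K=5; G=6; Y=1; J=2; P=7.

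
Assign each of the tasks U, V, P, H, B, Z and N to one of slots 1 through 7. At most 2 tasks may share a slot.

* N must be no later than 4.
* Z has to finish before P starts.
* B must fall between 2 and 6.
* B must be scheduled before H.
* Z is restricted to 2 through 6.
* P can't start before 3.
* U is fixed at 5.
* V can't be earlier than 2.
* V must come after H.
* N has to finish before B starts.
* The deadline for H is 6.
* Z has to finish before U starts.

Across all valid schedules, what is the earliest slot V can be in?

4

V is available from 2; precedence pushes V to at least 4.
V at 4 is achievable: H -> 3, V -> 4, Z -> 2, B -> 2, N -> 1, U -> 5, P -> 3.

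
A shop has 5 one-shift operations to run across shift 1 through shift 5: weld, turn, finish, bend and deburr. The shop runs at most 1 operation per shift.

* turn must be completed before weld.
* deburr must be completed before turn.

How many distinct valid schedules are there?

Splitting on weld: it can be shift 3 (2), shift 4 (6), shift 5 (12). Listing each branch's schedules as (turn, finish, bend, deburr) by shift number:
weld=shift 3: (2,4,5,1) (2,5,4,1) — 2.
weld=shift 4: (2,3,5,1) (2,5,3,1) (3,1,5,2) (3,2,5,1) (3,5,1,2) (3,5,2,1) — 6.
weld=shift 5: (2,3,4,1) (2,4,3,1) (3,1,4,2) (3,2,4,1) (3,4,1,2) (3,4,2,1) (4,1,2,3) (4,1,3,2) (4,2,1,3) (4,2,3,1) (4,3,1,2) (4,3,2,1) — 12.
Summing: 2 + 6 + 12 = 20.

20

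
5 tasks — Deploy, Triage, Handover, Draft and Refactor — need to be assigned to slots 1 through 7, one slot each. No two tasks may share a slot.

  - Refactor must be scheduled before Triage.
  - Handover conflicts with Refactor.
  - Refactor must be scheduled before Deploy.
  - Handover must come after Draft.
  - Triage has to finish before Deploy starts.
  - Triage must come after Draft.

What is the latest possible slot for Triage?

6

Precedence pushes Triage to at least 2; downstream work caps Triage at 6.
Triage at 6 is achievable: Refactor in 2, Deploy in 7, Handover in 3, Draft in 1, Triage in 6.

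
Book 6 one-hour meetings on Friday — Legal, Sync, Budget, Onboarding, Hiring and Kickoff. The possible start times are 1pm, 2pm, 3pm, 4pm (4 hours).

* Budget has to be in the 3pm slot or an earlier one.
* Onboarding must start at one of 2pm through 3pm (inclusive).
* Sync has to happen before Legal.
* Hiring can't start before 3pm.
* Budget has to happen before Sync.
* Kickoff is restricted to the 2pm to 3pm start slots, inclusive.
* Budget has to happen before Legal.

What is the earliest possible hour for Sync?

Precedence pushes Sync to at least 2pm; downstream work caps Sync at 3pm.
Sync at 2pm is achievable: Budget -> 1pm; Sync -> 2pm; Hiring -> 3pm; Onboarding -> 2pm; Kickoff -> 2pm; Legal -> 3pm.

2pm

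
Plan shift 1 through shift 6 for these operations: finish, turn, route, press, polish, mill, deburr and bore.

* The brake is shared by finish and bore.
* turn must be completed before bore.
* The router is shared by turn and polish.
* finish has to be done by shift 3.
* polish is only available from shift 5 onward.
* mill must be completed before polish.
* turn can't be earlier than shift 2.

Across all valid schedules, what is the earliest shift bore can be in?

shift 3

Precedence pushes bore to at least shift 3.
bore at shift 3 is achievable: route -> shift 1, deburr -> shift 1, finish -> shift 1, mill -> shift 1, turn -> shift 2, polish -> shift 5, bore -> shift 3, press -> shift 1.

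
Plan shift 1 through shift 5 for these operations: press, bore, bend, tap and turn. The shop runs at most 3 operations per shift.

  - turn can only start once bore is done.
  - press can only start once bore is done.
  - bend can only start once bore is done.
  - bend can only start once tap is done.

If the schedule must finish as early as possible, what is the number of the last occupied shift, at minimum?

The precedence chain requires at least 2 distinct shifts.
With at most 3 per shift and 5 operations, at least 2 shifts are needed.
2 works (last occupied shift: shift 2): for example tap -> shift 1, turn -> shift 2, bore -> shift 1, bend -> shift 2, press -> shift 2.

2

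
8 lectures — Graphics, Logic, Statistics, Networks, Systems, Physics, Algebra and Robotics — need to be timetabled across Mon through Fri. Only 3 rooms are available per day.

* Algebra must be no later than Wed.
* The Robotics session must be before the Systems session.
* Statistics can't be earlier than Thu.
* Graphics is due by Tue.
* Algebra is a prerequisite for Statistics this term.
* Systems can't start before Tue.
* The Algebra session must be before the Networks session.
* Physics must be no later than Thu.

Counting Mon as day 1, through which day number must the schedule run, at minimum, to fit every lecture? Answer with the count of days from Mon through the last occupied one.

4

The precedence chain requires at least 2 distinct days.
With at most 3 per day and 8 lectures, at least 3 days are needed.
Statistics can't be placed before Thu — that is day 4 counting from Mon — so the schedule must run through at least 4 days.
4 works (last occupied day: Thu): for example Graphics -> Mon, Physics -> Wed, Statistics -> Thu, Logic -> Tue, Systems -> Tue, Robotics -> Mon, Algebra -> Mon, Networks -> Tue.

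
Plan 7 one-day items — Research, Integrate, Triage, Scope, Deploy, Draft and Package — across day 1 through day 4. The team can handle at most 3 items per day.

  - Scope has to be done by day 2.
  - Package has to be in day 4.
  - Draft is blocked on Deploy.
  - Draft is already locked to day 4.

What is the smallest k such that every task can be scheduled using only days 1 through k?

The precedence chain requires at least 2 distinct days.
With at most 3 per day and 7 tasks, at least 3 days are needed.
Draft can't be placed before day 4, so the schedule must run through at least day 4.
4 works (last occupied day: day 4): for example Scope in day 1, Research in day 1, Draft in day 4, Package in day 4, Deploy in day 1, Triage in day 2, Integrate in day 2.

4 days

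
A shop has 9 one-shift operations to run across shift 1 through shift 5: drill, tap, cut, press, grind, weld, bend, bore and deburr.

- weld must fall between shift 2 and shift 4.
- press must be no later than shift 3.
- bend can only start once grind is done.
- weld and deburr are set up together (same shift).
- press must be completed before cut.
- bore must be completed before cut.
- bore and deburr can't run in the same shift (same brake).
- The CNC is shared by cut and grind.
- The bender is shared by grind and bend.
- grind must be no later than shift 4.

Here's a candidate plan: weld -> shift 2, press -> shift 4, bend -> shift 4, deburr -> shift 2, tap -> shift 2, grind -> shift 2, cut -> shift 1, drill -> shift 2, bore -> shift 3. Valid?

The bender is shared by grind and bend — holds.
weld and deburr are set up together (same shift) — holds.
grind must be no later than shift 4 — holds.
bend can only start once grind is done — holds.
The CNC is shared by cut and grind — holds.
weld must fall between shift 2 and shift 4 — holds.
press must be no later than shift 3 — violated.
bore must be completed before cut — violated.
press must be completed before cut — violated.
bore and deburr can't run in the same shift (same brake) — holds.

Invalid. press must be completed before cut.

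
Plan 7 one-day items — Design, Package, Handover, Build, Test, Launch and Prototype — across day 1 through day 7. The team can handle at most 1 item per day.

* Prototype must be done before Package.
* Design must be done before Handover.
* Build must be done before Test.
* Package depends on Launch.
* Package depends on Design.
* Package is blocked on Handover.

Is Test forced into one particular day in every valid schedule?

No

Test can be day 2 (e.g. Handover in day 4, Design in day 3, Launch in day 5, Package in day 7, Test in day 2, Prototype in day 6, Build in day 1) or day 3 (e.g. Package in day 7, Handover in day 4, Build in day 2, Design in day 1, Prototype in day 6, Test in day 3, Launch in day 5).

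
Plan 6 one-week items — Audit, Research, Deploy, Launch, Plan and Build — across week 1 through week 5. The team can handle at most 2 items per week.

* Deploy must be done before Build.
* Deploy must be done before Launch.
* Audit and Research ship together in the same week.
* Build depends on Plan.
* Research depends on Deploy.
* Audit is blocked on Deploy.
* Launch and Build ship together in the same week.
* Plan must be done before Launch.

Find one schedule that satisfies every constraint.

Deploy -> week 1; Audit -> week 3; Build -> week 2; Launch -> week 2; Research -> week 3; Plan -> week 1

Checking: Deploy(week 1) before Audit(week 3); Deploy(week 1) before Build(week 2); Plan(week 1) before Build(week 2); Plan(week 1) before Launch(week 2); Deploy(week 1) before Launch(week 2); Deploy(week 1) before Research(week 3); Launch = Build = week 2; Audit = Research = week 3; max 2 per week (cap 2).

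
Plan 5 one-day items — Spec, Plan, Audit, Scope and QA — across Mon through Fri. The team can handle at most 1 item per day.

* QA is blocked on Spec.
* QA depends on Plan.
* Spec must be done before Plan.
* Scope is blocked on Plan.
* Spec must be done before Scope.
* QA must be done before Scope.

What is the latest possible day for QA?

Thu

Precedence pushes QA to at least Wed; downstream work caps QA at Thu.
QA at Thu is achievable: Spec -> Mon, Scope -> Fri, Audit -> Wed, QA -> Thu, Plan -> Tue.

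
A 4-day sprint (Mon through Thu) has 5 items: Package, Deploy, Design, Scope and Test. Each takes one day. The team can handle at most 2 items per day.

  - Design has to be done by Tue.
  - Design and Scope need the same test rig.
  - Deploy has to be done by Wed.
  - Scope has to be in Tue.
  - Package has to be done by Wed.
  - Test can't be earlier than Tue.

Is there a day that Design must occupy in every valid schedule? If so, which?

Design's window is Mon–Tue.
Scope is fixed at Tue, and Design can't share a day with Scope.
So Design must be Mon.

Mon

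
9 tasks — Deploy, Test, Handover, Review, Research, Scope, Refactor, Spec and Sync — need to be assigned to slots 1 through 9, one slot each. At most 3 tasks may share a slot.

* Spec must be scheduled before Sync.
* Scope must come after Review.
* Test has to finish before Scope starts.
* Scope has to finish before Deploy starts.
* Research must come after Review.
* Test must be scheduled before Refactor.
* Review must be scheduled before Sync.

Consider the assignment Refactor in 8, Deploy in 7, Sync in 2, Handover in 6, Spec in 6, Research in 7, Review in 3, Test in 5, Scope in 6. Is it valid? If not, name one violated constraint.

Test has to finish before Scope starts — holds.
Scope must come after Review — holds.
Test must be scheduled before Refactor — holds.
Spec must be scheduled before Sync — violated.
Review must be scheduled before Sync — violated.
Research must come after Review — holds.
Scope has to finish before Deploy starts — holds.
At most 3 tasks may share a slot — holds.

Invalid. Spec must be scheduled before Sync.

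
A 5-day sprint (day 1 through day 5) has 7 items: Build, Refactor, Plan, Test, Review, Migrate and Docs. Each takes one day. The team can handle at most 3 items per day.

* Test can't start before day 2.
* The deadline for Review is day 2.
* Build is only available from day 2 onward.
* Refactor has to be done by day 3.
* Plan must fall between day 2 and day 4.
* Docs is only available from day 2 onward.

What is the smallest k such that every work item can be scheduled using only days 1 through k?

3

With at most 3 per day and 7 work items, at least 3 days are needed.
Build can't be placed before day 2, so the schedule must run through at least day 2.
3 works (last occupied day: day 3): for example Build=day 2, Plan=day 2, Refactor=day 1, Migrate=day 1, Docs=day 3, Test=day 2, Review=day 1.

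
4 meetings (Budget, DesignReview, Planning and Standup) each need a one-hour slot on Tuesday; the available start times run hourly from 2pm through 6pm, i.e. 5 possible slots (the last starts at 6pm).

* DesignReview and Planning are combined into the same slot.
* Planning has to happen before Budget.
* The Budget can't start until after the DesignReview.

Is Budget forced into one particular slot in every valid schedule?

No

Budget can be 3pm (e.g. Standup -> 2pm, DesignReview -> 2pm, Planning -> 2pm, Budget -> 3pm) or 4pm (e.g. Planning -> 2pm; DesignReview -> 2pm; Standup -> 2pm; Budget -> 4pm).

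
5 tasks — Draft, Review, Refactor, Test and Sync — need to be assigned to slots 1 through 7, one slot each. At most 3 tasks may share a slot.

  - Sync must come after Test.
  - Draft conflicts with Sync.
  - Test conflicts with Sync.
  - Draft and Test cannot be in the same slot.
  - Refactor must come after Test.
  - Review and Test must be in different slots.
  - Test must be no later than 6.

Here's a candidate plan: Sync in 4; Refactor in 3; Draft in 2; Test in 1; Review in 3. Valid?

Review and Test must be in different slots — holds.
Sync must come after Test — holds.
Draft and Test cannot be in the same slot — holds.
Test must be no later than 6 — holds.
Refactor must come after Test — holds.
At most 3 tasks may share a slot — holds.
Draft conflicts with Sync — holds.
Test conflicts with Sync — holds.

Valid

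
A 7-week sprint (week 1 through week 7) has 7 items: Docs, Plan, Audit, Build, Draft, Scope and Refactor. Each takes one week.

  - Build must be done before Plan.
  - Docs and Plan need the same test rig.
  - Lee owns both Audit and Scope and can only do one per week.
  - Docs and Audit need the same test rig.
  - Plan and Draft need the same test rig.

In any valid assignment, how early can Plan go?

Precedence pushes Plan to at least week 2.
Plan at week 2 is achievable: Refactor=week 1; Audit=week 2; Scope=week 1; Docs=week 1; Draft=week 1; Build=week 1; Plan=week 2.

week 2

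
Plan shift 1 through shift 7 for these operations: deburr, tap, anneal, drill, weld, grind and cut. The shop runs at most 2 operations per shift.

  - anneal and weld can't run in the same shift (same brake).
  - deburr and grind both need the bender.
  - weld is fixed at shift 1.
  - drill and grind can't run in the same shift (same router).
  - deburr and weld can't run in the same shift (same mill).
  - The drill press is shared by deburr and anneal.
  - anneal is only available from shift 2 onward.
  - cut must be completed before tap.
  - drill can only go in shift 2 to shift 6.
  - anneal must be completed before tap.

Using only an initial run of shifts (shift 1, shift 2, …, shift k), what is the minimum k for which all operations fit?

4

The precedence chain requires at least 2 distinct shifts.
With at most 2 per shift and 7 operations, at least 4 shifts are needed.
Propagating the time windows through the other constraints, tap can't land before shift 3, so the schedule must run through at least shift 3.
4 works (last occupied shift: shift 4): for example deburr=shift 3, drill=shift 2, anneal=shift 2, cut=shift 1, grind=shift 4, tap=shift 3, weld=shift 1.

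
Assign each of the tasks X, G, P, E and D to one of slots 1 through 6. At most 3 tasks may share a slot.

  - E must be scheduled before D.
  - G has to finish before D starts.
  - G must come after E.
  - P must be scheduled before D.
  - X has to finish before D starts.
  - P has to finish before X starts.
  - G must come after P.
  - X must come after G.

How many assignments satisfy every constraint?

Splitting on X: it can be 3 (3), 4 (10), 5 (14). Listing each branch's schedules as (G, P, E, D):
X=3: (2,1,1,4) (2,1,1,5) (2,1,1,6) — 3.
X=4: (2,1,1,5) (2,1,1,6) (3,1,1,5) (3,1,1,6) (3,1,2,5) (3,1,2,6) (3,2,1,5) (3,2,1,6) (3,2,2,5) (3,2,2,6) — 10.
X=5: (2,1,1,6) (3,1,1,6) (3,1,2,6) (3,2,1,6) (3,2,2,6) (4,1,1,6) (4,1,2,6) (4,1,3,6) (4,2,1,6) (4,2,2,6) (4,2,3,6) (4,3,1,6) (4,3,2,6) (4,3,3,6) — 14.
Summing: 3 + 10 + 14 = 27.

27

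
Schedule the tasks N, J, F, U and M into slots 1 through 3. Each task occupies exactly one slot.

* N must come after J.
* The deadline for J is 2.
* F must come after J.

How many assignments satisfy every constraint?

Splitting on N: it can be 2 (18), 3 (27). Listing each branch's schedules as (J, F, U, M):
N=2: (1,2,1,1) (1,2,1,2) (1,2,1,3) (1,2,2,1) (1,2,2,2) (1,2,2,3) (1,2,3,1) (1,2,3,2) (1,2,3,3) (1,3,1,1) (1,3,1,2) (1,3,1,3) (1,3,2,1) (1,3,2,2) (1,3,2,3) (1,3,3,1) (1,3,3,2) (1,3,3,3) — 18.
N=3: (1,2,1,1) (1,2,1,2) (1,2,1,3) (1,2,2,1) (1,2,2,2) (1,2,2,3) (1,2,3,1) (1,2,3,2) (1,2,3,3) (1,3,1,1) (1,3,1,2) (1,3,1,3) (1,3,2,1) (1,3,2,2) (1,3,2,3) (1,3,3,1) (1,3,3,2) (1,3,3,3) (2,3,1,1) (2,3,1,2) (2,3,1,3) (2,3,2,1) (2,3,2,2) (2,3,2,3) (2,3,3,1) (2,3,3,2) (2,3,3,3) — 27.
Summing: 18 + 27 = 45.

45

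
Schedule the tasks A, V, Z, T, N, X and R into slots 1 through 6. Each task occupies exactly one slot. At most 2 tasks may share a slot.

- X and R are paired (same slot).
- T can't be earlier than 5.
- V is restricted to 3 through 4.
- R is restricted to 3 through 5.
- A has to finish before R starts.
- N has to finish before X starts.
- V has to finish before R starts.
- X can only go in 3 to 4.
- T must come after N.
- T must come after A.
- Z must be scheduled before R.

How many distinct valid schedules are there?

36

Splitting on A: it can be 1 (14), 2 (14), 3 (8). Listing each branch's schedules as (V, Z, T, N, X, R):
A=1: (3,1,5,2,4,4) (3,1,5,3,4,4) (3,1,6,2,4,4) (3,1,6,3,4,4) (3,2,5,1,4,4) (3,2,5,2,4,4) (3,2,5,3,4,4) (3,2,6,1,4,4) (3,2,6,2,4,4) (3,2,6,3,4,4) (3,3,5,1,4,4) (3,3,5,2,4,4) (3,3,6,1,4,4) (3,3,6,2,4,4) — 14.
A=2: (3,1,5,1,4,4) (3,1,5,2,4,4) (3,1,5,3,4,4) (3,1,6,1,4,4) (3,1,6,2,4,4) (3,1,6,3,4,4) (3,2,5,1,4,4) (3,2,5,3,4,4) (3,2,6,1,4,4) (3,2,6,3,4,4) (3,3,5,1,4,4) (3,3,5,2,4,4) (3,3,6,1,4,4) (3,3,6,2,4,4) — 14.
A=3: (3,1,5,1,4,4) (3,1,5,2,4,4) (3,1,6,1,4,4) (3,1,6,2,4,4) (3,2,5,1,4,4) (3,2,5,2,4,4) (3,2,6,1,4,4) (3,2,6,2,4,4) — 8.
Summing: 14 + 14 + 8 = 36.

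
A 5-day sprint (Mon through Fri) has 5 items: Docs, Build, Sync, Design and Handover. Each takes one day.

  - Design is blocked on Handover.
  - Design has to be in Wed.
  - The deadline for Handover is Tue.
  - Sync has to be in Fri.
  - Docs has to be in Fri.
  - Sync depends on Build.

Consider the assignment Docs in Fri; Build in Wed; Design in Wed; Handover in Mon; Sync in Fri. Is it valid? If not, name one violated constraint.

Valid

Sync depends on Build — holds.
Design is blocked on Handover — holds.
The deadline for Handover is Tue — holds.
Docs has to be in Fri — holds.
Design has to be in Wed — holds.
Sync has to be in Fri — holds.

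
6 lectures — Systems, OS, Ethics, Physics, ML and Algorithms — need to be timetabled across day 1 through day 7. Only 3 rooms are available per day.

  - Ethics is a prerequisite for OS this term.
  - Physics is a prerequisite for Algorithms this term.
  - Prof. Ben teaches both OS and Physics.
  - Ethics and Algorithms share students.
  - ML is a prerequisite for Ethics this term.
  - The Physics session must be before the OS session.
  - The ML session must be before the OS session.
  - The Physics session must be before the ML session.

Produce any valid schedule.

ML=day 2, Physics=day 1, Ethics=day 3, Algorithms=day 2, OS=day 4, Systems=day 1

Checking: Physics(day 1) before OS(day 4); ML(day 2) before OS(day 4); Physics(day 1) before ML(day 2); Physics(day 1) before Algorithms(day 2); ML(day 2) before Ethics(day 3); Ethics(day 3) before OS(day 4); OS(day 4) != Physics(day 1); Ethics(day 3) != Algorithms(day 2); max 2 per day (cap 3).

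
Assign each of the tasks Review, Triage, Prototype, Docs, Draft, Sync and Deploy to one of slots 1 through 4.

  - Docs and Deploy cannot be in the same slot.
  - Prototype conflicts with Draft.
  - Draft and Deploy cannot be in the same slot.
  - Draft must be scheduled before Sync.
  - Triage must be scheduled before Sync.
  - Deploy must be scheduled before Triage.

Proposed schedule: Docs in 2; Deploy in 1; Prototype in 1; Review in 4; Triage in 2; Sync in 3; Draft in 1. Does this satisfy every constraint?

Invalid. Prototype conflicts with Draft.

Draft and Deploy cannot be in the same slot — violated.
Deploy must be scheduled before Triage — holds.
Triage must be scheduled before Sync — holds.
Prototype conflicts with Draft — violated.
Docs and Deploy cannot be in the same slot — holds.
Draft must be scheduled before Sync — holds.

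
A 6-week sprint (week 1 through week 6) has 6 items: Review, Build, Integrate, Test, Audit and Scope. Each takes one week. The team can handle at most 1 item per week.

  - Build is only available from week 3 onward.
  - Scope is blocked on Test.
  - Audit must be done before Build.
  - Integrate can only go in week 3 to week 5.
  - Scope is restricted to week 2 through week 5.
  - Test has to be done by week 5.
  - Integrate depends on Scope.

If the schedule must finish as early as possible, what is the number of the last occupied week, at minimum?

The precedence chain requires at least 3 distinct weeks.
With at most 1 per week and 6 work items, at least 6 weeks are needed.
6 works (last occupied week: week 6): for example Audit in week 4; Build in week 5; Test in week 1; Integrate in week 3; Review in week 6; Scope in week 2.

6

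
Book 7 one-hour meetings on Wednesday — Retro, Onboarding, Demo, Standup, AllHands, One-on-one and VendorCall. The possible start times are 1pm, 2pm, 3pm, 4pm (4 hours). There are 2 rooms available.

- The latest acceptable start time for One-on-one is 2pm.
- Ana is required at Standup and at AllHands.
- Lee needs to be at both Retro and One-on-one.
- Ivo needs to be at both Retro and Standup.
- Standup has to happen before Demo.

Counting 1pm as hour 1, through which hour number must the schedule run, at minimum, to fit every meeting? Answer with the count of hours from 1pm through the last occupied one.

The precedence chain requires at least 2 distinct hours.
With at most 2 per hour and 7 meetings, at least 4 hours are needed.
4 works (last occupied hour: 4pm): for example AllHands in 3pm; Standup in 1pm; Demo in 2pm; One-on-one in 1pm; Retro in 2pm; VendorCall in 4pm; Onboarding in 3pm.

4 hours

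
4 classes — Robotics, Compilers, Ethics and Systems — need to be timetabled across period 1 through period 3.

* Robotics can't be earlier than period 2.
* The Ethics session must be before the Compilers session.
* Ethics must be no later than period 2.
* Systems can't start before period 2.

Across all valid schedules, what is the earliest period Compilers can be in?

Precedence pushes Compilers to at least period 2.
Compilers at period 2 is achievable: Compilers=period 2, Ethics=period 1, Robotics=period 2, Systems=period 2.

period 2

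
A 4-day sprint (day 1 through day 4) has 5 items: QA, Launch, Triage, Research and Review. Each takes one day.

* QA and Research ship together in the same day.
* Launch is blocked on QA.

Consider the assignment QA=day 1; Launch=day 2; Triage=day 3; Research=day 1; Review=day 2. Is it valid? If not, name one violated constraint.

Valid

Launch is blocked on QA — holds.
QA and Research ship together in the same day — holds.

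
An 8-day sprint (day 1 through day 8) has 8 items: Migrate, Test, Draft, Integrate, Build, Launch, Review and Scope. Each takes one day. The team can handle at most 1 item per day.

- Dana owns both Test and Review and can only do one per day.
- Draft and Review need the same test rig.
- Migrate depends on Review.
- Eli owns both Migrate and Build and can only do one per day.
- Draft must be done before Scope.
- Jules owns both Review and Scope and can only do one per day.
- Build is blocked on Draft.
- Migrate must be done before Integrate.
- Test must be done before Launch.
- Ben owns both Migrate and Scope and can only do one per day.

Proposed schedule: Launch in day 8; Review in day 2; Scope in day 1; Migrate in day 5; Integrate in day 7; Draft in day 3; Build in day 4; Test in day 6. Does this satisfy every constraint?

Ben owns both Migrate and Scope and can only do one per day — holds.
Draft and Review need the same test rig — holds.
Migrate must be done before Integrate — holds.
Dana owns both Test and Review and can only do one per day — holds.
The team can handle at most 1 item per day — holds.
Eli owns both Migrate and Build and can only do one per day — holds.
Build is blocked on Draft — holds.
Migrate depends on Review — holds.
Test must be done before Launch — holds.
Jules owns both Review and Scope and can only do one per day — holds.
Draft must be done before Scope — violated.

No — it violates: Draft must be done before Scope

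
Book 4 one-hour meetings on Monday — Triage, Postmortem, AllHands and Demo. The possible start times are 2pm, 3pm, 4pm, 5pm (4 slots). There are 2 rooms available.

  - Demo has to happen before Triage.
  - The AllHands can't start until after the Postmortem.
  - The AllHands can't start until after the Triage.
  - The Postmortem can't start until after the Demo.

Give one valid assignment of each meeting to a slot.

AllHands=4pm, Postmortem=3pm, Demo=2pm, Triage=3pm

Checking: Triage(3pm) before AllHands(4pm); Postmortem(3pm) before AllHands(4pm); Demo(2pm) before Triage(3pm); Demo(2pm) before Postmortem(3pm); max 2 per slot (cap 2).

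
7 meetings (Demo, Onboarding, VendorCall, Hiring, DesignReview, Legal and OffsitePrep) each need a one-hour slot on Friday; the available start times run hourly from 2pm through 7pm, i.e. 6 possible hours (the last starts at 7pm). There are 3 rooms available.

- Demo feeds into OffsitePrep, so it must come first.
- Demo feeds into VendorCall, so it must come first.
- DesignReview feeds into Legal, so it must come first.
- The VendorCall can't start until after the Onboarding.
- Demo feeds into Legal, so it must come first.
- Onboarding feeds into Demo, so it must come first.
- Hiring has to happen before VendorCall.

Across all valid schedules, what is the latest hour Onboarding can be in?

Downstream work caps Onboarding at 5pm.
Onboarding at 5pm is achievable: Hiring=2pm, Onboarding=5pm, VendorCall=7pm, DesignReview=2pm, OffsitePrep=7pm, Demo=6pm, Legal=7pm.

5pm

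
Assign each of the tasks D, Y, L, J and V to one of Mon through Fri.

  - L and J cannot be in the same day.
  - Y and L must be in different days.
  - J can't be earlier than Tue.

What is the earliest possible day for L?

L at Mon is achievable: L -> Mon; Y -> Tue; D -> Mon; J -> Tue; V -> Mon.

Mon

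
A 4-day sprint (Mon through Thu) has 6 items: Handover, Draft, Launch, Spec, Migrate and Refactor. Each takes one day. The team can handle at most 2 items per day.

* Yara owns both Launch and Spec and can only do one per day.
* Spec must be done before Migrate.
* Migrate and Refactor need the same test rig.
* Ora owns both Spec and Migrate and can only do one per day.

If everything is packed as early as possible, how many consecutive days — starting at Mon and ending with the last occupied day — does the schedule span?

3

The precedence chain requires at least 2 distinct days.
With at most 2 per day and 6 tasks, at least 3 days are needed.
3 works (last occupied day: Wed): for example Refactor in Wed, Spec in Mon, Draft in Tue, Handover in Mon, Launch in Wed, Migrate in Tue.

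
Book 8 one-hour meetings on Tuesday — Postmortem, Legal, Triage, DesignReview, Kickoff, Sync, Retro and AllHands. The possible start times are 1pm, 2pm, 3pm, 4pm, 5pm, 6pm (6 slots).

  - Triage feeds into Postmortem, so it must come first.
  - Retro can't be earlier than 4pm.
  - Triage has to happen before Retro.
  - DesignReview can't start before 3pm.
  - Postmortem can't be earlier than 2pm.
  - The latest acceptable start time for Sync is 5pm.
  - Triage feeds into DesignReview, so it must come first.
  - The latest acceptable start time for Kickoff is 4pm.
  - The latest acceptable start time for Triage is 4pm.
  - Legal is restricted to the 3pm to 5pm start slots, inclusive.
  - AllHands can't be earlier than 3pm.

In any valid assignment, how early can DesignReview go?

DesignReview is available from 3pm.
DesignReview at 3pm is achievable: AllHands=3pm, Postmortem=2pm, Sync=1pm, Retro=4pm, Kickoff=1pm, Triage=1pm, DesignReview=3pm, Legal=3pm.

3pm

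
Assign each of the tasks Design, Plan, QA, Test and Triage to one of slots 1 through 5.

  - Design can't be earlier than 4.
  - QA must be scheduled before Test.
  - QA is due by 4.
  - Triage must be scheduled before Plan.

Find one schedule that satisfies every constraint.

Design=4, Plan=2, Test=2, QA=1, Triage=1

Checking: Triage(1) before Plan(2); QA(1) before Test(2); QA=1 in [1,4]; Design=4 in [4,5].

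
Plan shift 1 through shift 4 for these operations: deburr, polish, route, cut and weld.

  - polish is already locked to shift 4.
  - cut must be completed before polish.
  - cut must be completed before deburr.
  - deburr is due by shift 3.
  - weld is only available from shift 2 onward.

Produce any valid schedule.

cut -> shift 1, deburr -> shift 2, weld -> shift 2, route -> shift 1, polish -> shift 4

Checking: cut(shift 1) before polish(shift 4); cut(shift 1) before deburr(shift 2); weld=shift 2 in [shift 2,shift 4]; polish=shift 4 in [shift 4,shift 4]; deburr=shift 2 in [shift 1,shift 3].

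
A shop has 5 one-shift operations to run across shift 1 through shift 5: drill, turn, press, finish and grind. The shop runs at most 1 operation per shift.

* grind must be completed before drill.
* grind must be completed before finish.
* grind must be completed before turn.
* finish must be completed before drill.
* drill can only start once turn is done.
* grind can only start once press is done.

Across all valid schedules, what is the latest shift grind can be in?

Precedence pushes grind to at least shift 2; downstream work caps grind at shift 3.
grind at shift 2 is achievable: press=shift 1; finish=shift 4; drill=shift 5; turn=shift 3; grind=shift 2.
Nothing later works — the capacity limit rule out every shift after shift 2.

shift 2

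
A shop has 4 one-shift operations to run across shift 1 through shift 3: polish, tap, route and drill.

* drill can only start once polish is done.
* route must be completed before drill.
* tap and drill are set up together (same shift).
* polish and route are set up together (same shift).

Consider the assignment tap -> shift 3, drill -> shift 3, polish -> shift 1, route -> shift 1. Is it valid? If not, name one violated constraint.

Yes, all constraints hold

drill can only start once polish is done — holds.
tap and drill are set up together (same shift) — holds.
polish and route are set up together (same shift) — holds.
route must be completed before drill — holds.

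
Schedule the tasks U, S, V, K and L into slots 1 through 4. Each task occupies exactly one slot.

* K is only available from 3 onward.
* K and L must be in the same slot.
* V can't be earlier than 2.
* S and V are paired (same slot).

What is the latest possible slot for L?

L must be in the same slot as K, which can't be before 3, so L is at least 3.
L at 4 is achievable: U=1; S=2; V=2; K=4; L=4.

4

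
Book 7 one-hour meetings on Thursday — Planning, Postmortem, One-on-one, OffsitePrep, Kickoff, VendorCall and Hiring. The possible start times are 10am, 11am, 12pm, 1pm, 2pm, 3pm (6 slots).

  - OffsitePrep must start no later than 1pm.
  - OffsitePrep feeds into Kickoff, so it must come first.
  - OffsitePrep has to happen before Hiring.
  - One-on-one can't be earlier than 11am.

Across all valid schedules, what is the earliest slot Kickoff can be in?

11am

Precedence pushes Kickoff to at least 11am.
Kickoff at 11am is achievable: Postmortem in 10am; Planning in 10am; Hiring in 11am; One-on-one in 11am; Kickoff in 11am; VendorCall in 10am; OffsitePrep in 10am.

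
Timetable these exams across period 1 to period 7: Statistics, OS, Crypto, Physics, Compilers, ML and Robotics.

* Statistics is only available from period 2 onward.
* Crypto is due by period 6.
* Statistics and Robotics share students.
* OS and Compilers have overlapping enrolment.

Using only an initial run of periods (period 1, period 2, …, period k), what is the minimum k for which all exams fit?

Statistics can't be placed before period 2, so the schedule must run through at least period 2.
2 works (last occupied period: period 2): for example Statistics -> period 2, Crypto -> period 1, Physics -> period 1, OS -> period 1, Robotics -> period 1, ML -> period 1, Compilers -> period 2.

2 periods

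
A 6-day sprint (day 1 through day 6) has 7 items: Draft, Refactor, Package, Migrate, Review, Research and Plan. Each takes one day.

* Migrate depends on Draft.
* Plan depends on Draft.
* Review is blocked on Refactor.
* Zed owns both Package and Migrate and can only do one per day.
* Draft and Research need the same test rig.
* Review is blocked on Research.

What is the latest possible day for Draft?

Downstream work caps Draft at day 5.
Draft at day 5 is achievable: Refactor=day 1, Research=day 1, Draft=day 5, Migrate=day 6, Plan=day 6, Package=day 1, Review=day 2.

day 5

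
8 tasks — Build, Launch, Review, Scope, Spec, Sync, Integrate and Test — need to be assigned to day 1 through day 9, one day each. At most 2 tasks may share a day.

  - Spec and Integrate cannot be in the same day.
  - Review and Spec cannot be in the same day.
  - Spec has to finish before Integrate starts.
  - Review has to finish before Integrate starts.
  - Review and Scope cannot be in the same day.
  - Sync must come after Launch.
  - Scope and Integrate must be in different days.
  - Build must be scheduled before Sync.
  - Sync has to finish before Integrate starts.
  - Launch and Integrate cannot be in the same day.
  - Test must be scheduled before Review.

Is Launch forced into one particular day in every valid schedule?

No

Launch can be day 1 (e.g. Test in day 2, Spec in day 4, Integrate in day 5, Scope in day 4, Launch in day 1, Sync in day 2, Review in day 3, Build in day 1) or day 2 (e.g. Review -> day 2, Spec -> day 3, Sync -> day 3, Launch -> day 2, Build -> day 1, Scope -> day 5, Test -> day 1, Integrate -> day 4).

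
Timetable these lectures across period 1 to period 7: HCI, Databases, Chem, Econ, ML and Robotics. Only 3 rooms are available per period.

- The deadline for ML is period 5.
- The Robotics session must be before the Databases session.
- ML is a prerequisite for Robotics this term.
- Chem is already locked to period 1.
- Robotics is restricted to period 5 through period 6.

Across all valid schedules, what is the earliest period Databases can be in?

Precedence pushes Databases to at least period 6.
Databases at period 6 is achievable: ML -> period 1; HCI -> period 1; Databases -> period 6; Chem -> period 1; Econ -> period 2; Robotics -> period 5.

period 6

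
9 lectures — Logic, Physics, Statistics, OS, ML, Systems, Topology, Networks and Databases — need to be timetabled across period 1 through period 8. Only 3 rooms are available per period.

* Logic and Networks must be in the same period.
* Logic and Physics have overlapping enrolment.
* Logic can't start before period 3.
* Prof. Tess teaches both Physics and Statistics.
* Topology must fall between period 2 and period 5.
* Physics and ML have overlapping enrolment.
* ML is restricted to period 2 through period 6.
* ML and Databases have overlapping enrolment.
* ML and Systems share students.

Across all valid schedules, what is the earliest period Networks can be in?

Networks must be in the same period as Logic, which can't be before period 3, so Networks is at least period 3.
Networks at period 3 is achievable: Statistics -> period 2, ML -> period 2, OS -> period 1, Systems -> period 1, Databases -> period 3, Topology -> period 2, Physics -> period 1, Networks -> period 3, Logic -> period 3.

period 3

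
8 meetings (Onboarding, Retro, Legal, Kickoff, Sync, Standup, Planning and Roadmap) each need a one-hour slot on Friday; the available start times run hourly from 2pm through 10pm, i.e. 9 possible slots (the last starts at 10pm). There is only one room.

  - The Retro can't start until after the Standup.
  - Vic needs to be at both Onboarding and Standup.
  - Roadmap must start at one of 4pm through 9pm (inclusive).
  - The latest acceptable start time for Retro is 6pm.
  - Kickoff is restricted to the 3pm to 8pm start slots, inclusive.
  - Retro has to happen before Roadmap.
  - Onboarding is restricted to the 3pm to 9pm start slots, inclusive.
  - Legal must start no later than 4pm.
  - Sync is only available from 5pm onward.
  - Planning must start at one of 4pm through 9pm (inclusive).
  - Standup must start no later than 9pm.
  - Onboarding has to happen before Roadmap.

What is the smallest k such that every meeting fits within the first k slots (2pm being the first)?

The precedence chain requires at least 3 distinct slots.
With at most 1 per slot and 8 meetings, at least 8 slots are needed.
Sync can't be placed before 5pm — that is slot 4 counting from 2pm — so the schedule must run through at least 4 slots.
8 works (last occupied slot: 9pm): for example Legal=2pm, Onboarding=6pm, Sync=5pm, Kickoff=8pm, Roadmap=7pm, Planning=9pm, Standup=3pm, Retro=4pm.

8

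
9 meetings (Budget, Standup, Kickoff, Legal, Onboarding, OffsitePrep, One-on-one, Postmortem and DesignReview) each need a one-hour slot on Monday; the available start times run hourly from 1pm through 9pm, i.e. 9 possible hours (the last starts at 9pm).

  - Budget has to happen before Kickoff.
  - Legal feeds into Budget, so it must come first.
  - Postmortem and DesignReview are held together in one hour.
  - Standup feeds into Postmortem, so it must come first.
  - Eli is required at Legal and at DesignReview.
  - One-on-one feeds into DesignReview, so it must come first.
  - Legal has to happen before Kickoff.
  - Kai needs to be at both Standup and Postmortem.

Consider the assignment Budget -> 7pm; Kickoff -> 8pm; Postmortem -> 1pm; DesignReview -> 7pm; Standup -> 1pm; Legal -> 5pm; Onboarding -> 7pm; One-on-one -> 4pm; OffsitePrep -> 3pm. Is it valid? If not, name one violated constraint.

Eli is required at Legal and at DesignReview — holds.
One-on-one feeds into DesignReview, so it must come first — holds.
Budget has to happen before Kickoff — holds.
Kai needs to be at both Standup and Postmortem — violated.
Legal has to happen before Kickoff — holds.
Postmortem and DesignReview are held together in one hour — violated.
Legal feeds into Budget, so it must come first — holds.
Standup feeds into Postmortem, so it must come first — violated.

No. Kai needs to be at both Standup and Postmortem is not satisfied.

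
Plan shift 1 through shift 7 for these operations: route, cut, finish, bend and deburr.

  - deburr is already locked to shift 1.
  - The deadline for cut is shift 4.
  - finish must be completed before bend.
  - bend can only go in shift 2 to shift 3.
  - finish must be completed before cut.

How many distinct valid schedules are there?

Splitting on cut: it can be shift 2 (14), shift 3 (21), shift 4 (21). Listing each branch's schedules as (route, finish, bend, deburr) by shift number:
cut=shift 2: (1,1,2,1) (1,1,3,1) (2,1,2,1) (2,1,3,1) (3,1,2,1) (3,1,3,1) (4,1,2,1) (4,1,3,1) (5,1,2,1) (5,1,3,1) (6,1,2,1) (6,1,3,1) (7,1,2,1) (7,1,3,1) — 14.
cut=shift 3: (1,1,2,1) (1,1,3,1) (1,2,3,1) (2,1,2,1) (2,1,3,1) (2,2,3,1) (3,1,2,1) (3,1,3,1) (3,2,3,1) (4,1,2,1) (4,1,3,1) (4,2,3,1) (5,1,2,1) (5,1,3,1) (5,2,3,1) (6,1,2,1) (6,1,3,1) (6,2,3,1) (7,1,2,1) (7,1,3,1) (7,2,3,1) — 21.
cut=shift 4: (1,1,2,1) (1,1,3,1) (1,2,3,1) (2,1,2,1) (2,1,3,1) (2,2,3,1) (3,1,2,1) (3,1,3,1) (3,2,3,1) (4,1,2,1) (4,1,3,1) (4,2,3,1) (5,1,2,1) (5,1,3,1) (5,2,3,1) (6,1,2,1) (6,1,3,1) (6,2,3,1) (7,1,2,1) (7,1,3,1) (7,2,3,1) — 21.
Summing: 14 + 21 + 21 = 56.

56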